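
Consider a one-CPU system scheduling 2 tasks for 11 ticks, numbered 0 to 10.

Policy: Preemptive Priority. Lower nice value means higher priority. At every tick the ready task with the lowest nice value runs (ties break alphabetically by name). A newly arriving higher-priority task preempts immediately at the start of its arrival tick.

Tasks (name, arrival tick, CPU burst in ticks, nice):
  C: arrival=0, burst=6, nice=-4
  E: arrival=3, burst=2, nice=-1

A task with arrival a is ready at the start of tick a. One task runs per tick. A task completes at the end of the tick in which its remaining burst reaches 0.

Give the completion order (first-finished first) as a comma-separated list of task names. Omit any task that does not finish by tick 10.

completion order = C, E

t=0: ready={C} → run C
t=1: ready={C} → run C
t=2: ready={C} → run C
t=3: ready={C,E} → run C
t=4: ready={C,E} → run C
t=5: ready={C,E} → run C
t=6: ready={E} → run E
t=7: ready={E} → run E
t=8: (idle)
t=9: (idle)
t=10: (idle)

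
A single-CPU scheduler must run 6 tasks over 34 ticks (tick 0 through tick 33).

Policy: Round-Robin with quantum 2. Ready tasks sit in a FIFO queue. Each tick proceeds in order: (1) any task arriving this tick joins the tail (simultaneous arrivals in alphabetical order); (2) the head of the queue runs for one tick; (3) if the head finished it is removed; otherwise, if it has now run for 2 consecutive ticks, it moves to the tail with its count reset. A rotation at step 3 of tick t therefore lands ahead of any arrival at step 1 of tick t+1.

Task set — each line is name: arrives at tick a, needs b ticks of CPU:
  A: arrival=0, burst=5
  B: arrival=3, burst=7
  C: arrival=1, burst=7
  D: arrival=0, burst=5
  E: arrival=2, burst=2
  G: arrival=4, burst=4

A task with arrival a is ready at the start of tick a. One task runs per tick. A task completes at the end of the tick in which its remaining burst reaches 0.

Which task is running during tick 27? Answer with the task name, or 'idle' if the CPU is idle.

t=0: queue=[A,D] q_used=0 → run A
t=1: queue=[A,D,C] q_used=1 → run A
t=2: queue=[D,C,A,E] q_used=0 → run D
t=3: queue=[D,C,A,E,B] q_used=1 → run D
t=4: queue=[C,A,E,B,D,G] q_used=0 → run C
t=5: queue=[C,A,E,B,D,G] q_used=1 → run C
t=6: queue=[A,E,B,D,G,C] q_used=0 → run A
t=7: queue=[A,E,B,D,G,C] q_used=1 → run A
t=8: queue=[E,B,D,G,C,A] q_used=0 → run E
t=9: queue=[E,B,D,G,C,A] q_used=1 → run E
t=10: queue=[B,D,G,C,A] q_used=0 → run B
t=11: queue=[B,D,G,C,A] q_used=1 → run B
t=12: queue=[D,G,C,A,B] q_used=0 → run D
t=13: queue=[D,G,C,A,B] q_used=1 → run D
t=14: queue=[G,C,A,B,D] q_used=0 → run G
t=15: queue=[G,C,A,B,D] q_used=1 → run G
t=16: queue=[C,A,B,D,G] q_used=0 → run C
t=17: queue=[C,A,B,D,G] q_used=1 → run C
t=18: queue=[A,B,D,G,C] q_used=0 → run A
t=19: queue=[B,D,G,C] q_used=0 → run B
t=20: queue=[B,D,G,C] q_used=1 → run B
t=21: queue=[D,G,C,B] q_used=0 → run D
t=22: queue=[G,C,B] q_used=0 → run G
t=23: queue=[G,C,B] q_used=1 → run G
t=24: queue=[C,B] q_used=0 → run C
t=25: queue=[C,B] q_used=1 → run C
t=26: queue=[B,C] q_used=0 → run B
t=27: queue=[B,C] q_used=1 → run B
t=28: queue=[C,B] q_used=0 → run C
t=29: queue=[B] q_used=0 → run B
t=30: (idle)
t=31: (idle)
t=32: (idle)
t=33: (idle)

running at tick 27 = B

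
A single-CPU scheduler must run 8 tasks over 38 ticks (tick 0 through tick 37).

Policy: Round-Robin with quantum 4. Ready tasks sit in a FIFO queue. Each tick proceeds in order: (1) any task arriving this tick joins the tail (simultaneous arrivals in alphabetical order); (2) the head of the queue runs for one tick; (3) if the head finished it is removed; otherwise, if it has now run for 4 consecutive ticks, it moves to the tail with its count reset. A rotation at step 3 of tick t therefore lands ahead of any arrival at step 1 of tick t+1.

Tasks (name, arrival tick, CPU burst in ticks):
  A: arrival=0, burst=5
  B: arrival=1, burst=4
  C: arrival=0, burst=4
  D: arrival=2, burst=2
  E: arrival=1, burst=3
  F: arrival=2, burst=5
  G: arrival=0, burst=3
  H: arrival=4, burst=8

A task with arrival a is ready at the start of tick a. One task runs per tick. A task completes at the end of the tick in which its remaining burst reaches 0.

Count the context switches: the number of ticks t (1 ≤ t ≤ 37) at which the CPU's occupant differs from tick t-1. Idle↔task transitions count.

t=0: queue=[A,C,G] q_used=0 → run A
t=1: queue=[A,C,G,B,E] q_used=1 → run A
t=2: queue=[A,C,G,B,E,D,F] q_used=2 → run A
t=3: queue=[A,C,G,B,E,D,F] q_used=3 → run A
t=4: queue=[C,G,B,E,D,F,A,H] q_used=0 → run C
t=5: queue=[C,G,B,E,D,F,A,H] q_used=1 → run C
t=6: queue=[C,G,B,E,D,F,A,H] q_used=2 → run C
t=7: queue=[C,G,B,E,D,F,A,H] q_used=3 → run C
t=8: queue=[G,B,E,D,F,A,H] q_used=0 → run G
t=9: queue=[G,B,E,D,F,A,H] q_used=1 → run G
t=10: queue=[G,B,E,D,F,A,H] q_used=2 → run G
t=11: queue=[B,E,D,F,A,H] q_used=0 → run B
t=12: queue=[B,E,D,F,A,H] q_used=1 → run B
t=13: queue=[B,E,D,F,A,H] q_used=2 → run B
t=14: queue=[B,E,D,F,A,H] q_used=3 → run B
t=15: queue=[E,D,F,A,H] q_used=0 → run E
t=16: queue=[E,D,F,A,H] q_used=1 → run E
t=17: queue=[E,D,F,A,H] q_used=2 → run E
t=18: queue=[D,F,A,H] q_used=0 → run D
t=19: queue=[D,F,A,H] q_used=1 → run D
t=20: queue=[F,A,H] q_used=0 → run F
t=21: queue=[F,A,H] q_used=1 → run F
t=22: queue=[F,A,H] q_used=2 → run F
t=23: queue=[F,A,H] q_used=3 → run F
t=24: queue=[A,H,F] q_used=0 → run A
t=25: queue=[H,F] q_used=0 → run H
t=26: queue=[H,F] q_used=1 → run H
t=27: queue=[H,F] q_used=2 → run H
t=28: queue=[H,F] q_used=3 → run H
t=29: queue=[F,H] q_used=0 → run F
t=30: queue=[H] q_used=0 → run H
t=31: queue=[H] q_used=1 → run H
t=32: queue=[H] q_used=2 → run H
t=33: queue=[H] q_used=3 → run H
t=34: (idle)
t=35: (idle)
t=36: (idle)
t=37: (idle)

context switches = 11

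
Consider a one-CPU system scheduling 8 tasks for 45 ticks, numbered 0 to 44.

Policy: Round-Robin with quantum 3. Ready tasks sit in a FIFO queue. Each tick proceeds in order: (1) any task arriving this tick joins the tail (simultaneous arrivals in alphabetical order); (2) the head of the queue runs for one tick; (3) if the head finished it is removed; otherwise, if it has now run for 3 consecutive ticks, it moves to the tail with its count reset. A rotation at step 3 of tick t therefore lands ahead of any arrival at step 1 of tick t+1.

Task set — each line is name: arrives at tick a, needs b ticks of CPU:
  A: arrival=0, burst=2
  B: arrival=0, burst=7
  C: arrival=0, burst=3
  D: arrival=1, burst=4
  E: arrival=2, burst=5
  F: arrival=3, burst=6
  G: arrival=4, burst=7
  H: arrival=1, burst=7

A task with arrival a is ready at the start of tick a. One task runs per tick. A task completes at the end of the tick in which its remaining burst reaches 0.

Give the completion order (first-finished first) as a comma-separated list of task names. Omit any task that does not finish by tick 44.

t=0: queue=[A,B,C] q_used=0 → run A
t=1: queue=[A,B,C,D,H] q_used=1 → run A
t=2: queue=[B,C,D,H,E] q_used=0 → run B
t=3: queue=[B,C,D,H,E,F] q_used=1 → run B
t=4: queue=[B,C,D,H,E,F,G] q_used=2 → run B
t=5: queue=[C,D,H,E,F,G,B] q_used=0 → run C
t=6: queue=[C,D,H,E,F,G,B] q_used=1 → run C
t=7: queue=[C,D,H,E,F,G,B] q_used=2 → run C
t=8: queue=[D,H,E,F,G,B] q_used=0 → run D
t=9: queue=[D,H,E,F,G,B] q_used=1 → run D
t=10: queue=[D,H,E,F,G,B] q_used=2 → run D
t=11: queue=[H,E,F,G,B,D] q_used=0 → run H
t=12: queue=[H,E,F,G,B,D] q_used=1 → run H
t=13: queue=[H,E,F,G,B,D] q_used=2 → run H
t=14: queue=[E,F,G,B,D,H] q_used=0 → run E
t=15: queue=[E,F,G,B,D,H] q_used=1 → run E
t=16: queue=[E,F,G,B,D,H] q_used=2 → run E
t=17: queue=[F,G,B,D,H,E] q_used=0 → run F
t=18: queue=[F,G,B,D,H,E] q_used=1 → run F
t=19: queue=[F,G,B,D,H,E] q_used=2 → run F
t=20: queue=[G,B,D,H,E,F] q_used=0 → run G
t=21: queue=[G,B,D,H,E,F] q_used=1 → run G
t=22: queue=[G,B,D,H,E,F] q_used=2 → run G
t=23: queue=[B,D,H,E,F,G] q_used=0 → run B
t=24: queue=[B,D,H,E,F,G] q_used=1 → run B
t=25: queue=[B,D,H,E,F,G] q_used=2 → run B
t=26: queue=[D,H,E,F,G,B] q_used=0 → run D
t=27: queue=[H,E,F,G,B] q_used=0 → run H
t=28: queue=[H,E,F,G,B] q_used=1 → run H
t=29: queue=[H,E,F,G,B] q_used=2 → run H
t=30: queue=[E,F,G,B,H] q_used=0 → run E
t=31: queue=[E,F,G,B,H] q_used=1 → run E
t=32: queue=[F,G,B,H] q_used=0 → run F
t=33: queue=[F,G,B,H] q_used=1 → run F
t=34: queue=[F,G,B,H] q_used=2 → run F
t=35: queue=[G,B,H] q_used=0 → run G
t=36: queue=[G,B,H] q_used=1 → run G
t=37: queue=[G,B,H] q_used=2 → run G
t=38: queue=[B,H,G] q_used=0 → run B
t=39: queue=[H,G] q_used=0 → run H
t=40: queue=[G] q_used=0 → run G
t=41: (idle)
t=42: (idle)
t=43: (idle)
t=44: (idle)

completion order = A, C, D, E, F, B, H, G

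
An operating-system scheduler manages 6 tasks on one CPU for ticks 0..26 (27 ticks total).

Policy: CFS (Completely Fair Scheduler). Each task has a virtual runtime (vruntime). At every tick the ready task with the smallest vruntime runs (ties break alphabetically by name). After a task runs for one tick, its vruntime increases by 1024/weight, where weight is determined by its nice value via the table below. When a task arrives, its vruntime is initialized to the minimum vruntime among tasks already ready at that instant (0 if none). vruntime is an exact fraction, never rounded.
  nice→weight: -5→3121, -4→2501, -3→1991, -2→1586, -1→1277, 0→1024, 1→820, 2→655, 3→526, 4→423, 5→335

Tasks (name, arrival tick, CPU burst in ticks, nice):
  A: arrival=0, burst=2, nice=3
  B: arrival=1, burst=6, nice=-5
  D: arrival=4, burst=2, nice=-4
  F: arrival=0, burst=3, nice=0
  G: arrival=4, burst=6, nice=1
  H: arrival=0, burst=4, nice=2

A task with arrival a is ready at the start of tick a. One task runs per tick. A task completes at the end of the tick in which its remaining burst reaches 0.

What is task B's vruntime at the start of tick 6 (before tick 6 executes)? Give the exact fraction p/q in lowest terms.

t=0: vr[A=0 F=0 H=0] → run A
t=1: vr[A=512/263 B=0 F=0 H=0] → run B
t=2: vr[A=512/263 B=1024/3121 F=0 H=0] → run F
t=3: vr[A=512/263 B=1024/3121 F=1 H=0] → run H
t=4: vr[A=512/263 B=1024/3121 D=1024/3121 F=1 G=1024/3121 H=1024/655] → run B
t=5: vr[A=512/263 B=2048/3121 D=1024/3121 F=1 G=1024/3121 H=1024/655] → run D
t=6: vr[A=512/263 B=2048/3121 D=5756928/7805621 F=1 G=1024/3121 H=1024/655] → run G
t=7: vr[A=512/263 B=2048/3121 D=5756928/7805621 F=1 G=1008896/639805 H=1024/655] → run B
t=8: vr[A=512/263 B=3072/3121 D=5756928/7805621 F=1 G=1008896/639805 H=1024/655] → run D
t=9: vr[A=512/263 B=3072/3121 F=1 G=1008896/639805 H=1024/655] → run B
t=10: vr[A=512/263 B=4096/3121 F=1 G=1008896/639805 H=1024/655] → run F
t=11: vr[A=512/263 B=4096/3121 F=2 G=1008896/639805 H=1024/655] → run B
t=12: vr[A=512/263 B=5120/3121 F=2 G=1008896/639805 H=1024/655] → run H
t=13: vr[A=512/263 B=5120/3121 F=2 G=1008896/639805 H=2048/655] → run G
t=14: vr[A=512/263 B=5120/3121 F=2 G=1807872/639805 H=2048/655] → run B
t=15: vr[A=512/263 F=2 G=1807872/639805 H=2048/655] → run A
t=16: vr[F=2 G=1807872/639805 H=2048/655] → run F
t=17: vr[G=1807872/639805 H=2048/655] → run G
t=18: vr[G=2606848/639805 H=2048/655] → run H
t=19: vr[G=2606848/639805 H=3072/655] → run G
t=20: vr[G=3405824/639805 H=3072/655] → run H
t=21: vr[G=3405824/639805] → run G
t=22: vr[G=840960/127961] → run G
t=23: (idle)
t=24: (idle)
t=25: (idle)
t=26: (idle)

vruntime(B, start of tick 6) = 2048/3121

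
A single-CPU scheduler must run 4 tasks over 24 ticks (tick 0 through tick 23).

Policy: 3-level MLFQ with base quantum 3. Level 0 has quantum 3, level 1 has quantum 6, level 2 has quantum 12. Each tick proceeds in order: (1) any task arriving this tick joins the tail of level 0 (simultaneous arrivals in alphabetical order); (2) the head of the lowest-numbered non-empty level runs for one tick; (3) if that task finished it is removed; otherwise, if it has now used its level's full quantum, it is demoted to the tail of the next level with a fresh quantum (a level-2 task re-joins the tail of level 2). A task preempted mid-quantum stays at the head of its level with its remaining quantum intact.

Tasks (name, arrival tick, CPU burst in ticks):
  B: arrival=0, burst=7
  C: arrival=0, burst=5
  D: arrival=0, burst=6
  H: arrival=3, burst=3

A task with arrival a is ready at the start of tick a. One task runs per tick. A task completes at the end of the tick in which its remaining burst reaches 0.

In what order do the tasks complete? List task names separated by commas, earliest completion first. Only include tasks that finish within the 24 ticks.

t=0: L0/L1/L2 = BCD/-/- → run B
t=1: L0/L1/L2 = BCD/-/- → run B
t=2: L0/L1/L2 = BCD/-/- → run B
t=3: L0/L1/L2 = CDH/B/- → run C
t=4: L0/L1/L2 = CDH/B/- → run C
t=5: L0/L1/L2 = CDH/B/- → run C
t=6: L0/L1/L2 = DH/BC/- → run D
t=7: L0/L1/L2 = DH/BC/- → run D
t=8: L0/L1/L2 = DH/BC/- → run D
t=9: L0/L1/L2 = H/BCD/- → run H
t=10: L0/L1/L2 = H/BCD/- → run H
t=11: L0/L1/L2 = H/BCD/- → run H
t=12: L0/L1/L2 = -/BCD/- → run B
t=13: L0/L1/L2 = -/BCD/- → run B
t=14: L0/L1/L2 = -/BCD/- → run B
t=15: L0/L1/L2 = -/BCD/- → run B
t=16: L0/L1/L2 = -/CD/- → run C
t=17: L0/L1/L2 = -/CD/- → run C
t=18: L0/L1/L2 = -/D/- → run D
t=19: L0/L1/L2 = -/D/- → run D
t=20: L0/L1/L2 = -/D/- → run D
t=21: (idle)
t=22: (idle)
t=23: (idle)

completion order = H, B, C, D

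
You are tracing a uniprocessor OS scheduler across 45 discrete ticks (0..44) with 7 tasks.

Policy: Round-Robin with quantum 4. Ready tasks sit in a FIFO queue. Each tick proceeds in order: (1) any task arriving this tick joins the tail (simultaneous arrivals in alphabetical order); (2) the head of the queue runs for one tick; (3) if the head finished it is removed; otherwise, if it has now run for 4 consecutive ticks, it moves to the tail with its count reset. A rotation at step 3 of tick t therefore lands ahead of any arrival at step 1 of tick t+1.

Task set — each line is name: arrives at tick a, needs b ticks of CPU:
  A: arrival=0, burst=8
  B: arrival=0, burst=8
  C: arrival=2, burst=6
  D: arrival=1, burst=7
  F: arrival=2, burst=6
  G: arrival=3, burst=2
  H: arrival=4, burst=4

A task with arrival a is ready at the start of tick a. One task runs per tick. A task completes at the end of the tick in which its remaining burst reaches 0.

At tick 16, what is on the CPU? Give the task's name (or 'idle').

running at tick 16 = F

t=0: queue=[A,B] q_used=0 → run A
t=1: queue=[A,B,D] q_used=1 → run A
t=2: queue=[A,B,D,C,F] q_used=2 → run A
t=3: queue=[A,B,D,C,F,G] q_used=3 → run A
t=4: queue=[B,D,C,F,G,A,H] q_used=0 → run B
t=5: queue=[B,D,C,F,G,A,H] q_used=1 → run B
t=6: queue=[B,D,C,F,G,A,H] q_used=2 → run B
t=7: queue=[B,D,C,F,G,A,H] q_used=3 → run B
t=8: queue=[D,C,F,G,A,H,B] q_used=0 → run D
t=9: queue=[D,C,F,G,A,H,B] q_used=1 → run D
t=10: queue=[D,C,F,G,A,H,B] q_used=2 → run D
t=11: queue=[D,C,F,G,A,H,B] q_used=3 → run D
t=12: queue=[C,F,G,A,H,B,D] q_used=0 → run C
t=13: queue=[C,F,G,A,H,B,D] q_used=1 → run C
t=14: queue=[C,F,G,A,H,B,D] q_used=2 → run C
t=15: queue=[C,F,G,A,H,B,D] q_used=3 → run C
t=16: queue=[F,G,A,H,B,D,C] q_used=0 → run F
t=17: queue=[F,G,A,H,B,D,C] q_used=1 → run F
t=18: queue=[F,G,A,H,B,D,C] q_used=2 → run F
t=19: queue=[F,G,A,H,B,D,C] q_used=3 → run F
t=20: queue=[G,A,H,B,D,C,F] q_used=0 → run G
t=21: queue=[G,A,H,B,D,C,F] q_used=1 → run G
t=22: queue=[A,H,B,D,C,F] q_used=0 → run A
t=23: queue=[A,H,B,D,C,F] q_used=1 → run A
t=24: queue=[A,H,B,D,C,F] q_used=2 → run A
t=25: queue=[A,H,B,D,C,F] q_used=3 → run A
t=26: queue=[H,B,D,C,F] q_used=0 → run H
t=27: queue=[H,B,D,C,F] q_used=1 → run H
t=28: queue=[H,B,D,C,F] q_used=2 → run H
t=29: queue=[H,B,D,C,F] q_used=3 → run H
t=30: queue=[B,D,C,F] q_used=0 → run B
t=31: queue=[B,D,C,F] q_used=1 → run B
t=32: queue=[B,D,C,F] q_used=2 → run B
t=33: queue=[B,D,C,F] q_used=3 → run B
t=34: queue=[D,C,F] q_used=0 → run D
t=35: queue=[D,C,F] q_used=1 → run D
t=36: queue=[D,C,F] q_used=2 → run D
t=37: queue=[C,F] q_used=0 → run C
t=38: queue=[C,F] q_used=1 → run C
t=39: queue=[F] q_used=0 → run F
t=40: queue=[F] q_used=1 → run F
t=41: (idle)
t=42: (idle)
t=43: (idle)
t=44: (idle)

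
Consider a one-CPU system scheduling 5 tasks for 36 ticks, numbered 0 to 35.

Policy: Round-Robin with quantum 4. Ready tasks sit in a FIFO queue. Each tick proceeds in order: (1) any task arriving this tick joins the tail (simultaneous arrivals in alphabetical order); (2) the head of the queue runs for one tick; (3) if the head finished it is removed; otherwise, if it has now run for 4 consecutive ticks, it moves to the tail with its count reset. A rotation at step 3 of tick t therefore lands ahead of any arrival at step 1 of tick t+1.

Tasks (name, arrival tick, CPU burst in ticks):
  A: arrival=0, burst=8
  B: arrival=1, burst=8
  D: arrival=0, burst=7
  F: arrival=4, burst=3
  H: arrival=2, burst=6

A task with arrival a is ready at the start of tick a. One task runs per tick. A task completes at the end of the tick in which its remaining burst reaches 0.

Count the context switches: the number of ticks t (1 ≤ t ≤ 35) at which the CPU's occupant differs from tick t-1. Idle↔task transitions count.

context switches = 9

t=0: queue=[A,D] q_used=0 → run A
t=1: queue=[A,D,B] q_used=1 → run A
t=2: queue=[A,D,B,H] q_used=2 → run A
t=3: queue=[A,D,B,H] q_used=3 → run A
t=4: queue=[D,B,H,A,F] q_used=0 → run D
t=5: queue=[D,B,H,A,F] q_used=1 → run D
t=6: queue=[D,B,H,A,F] q_used=2 → run D
t=7: queue=[D,B,H,A,F] q_used=3 → run D
t=8: queue=[B,H,A,F,D] q_used=0 → run B
t=9: queue=[B,H,A,F,D] q_used=1 → run B
t=10: queue=[B,H,A,F,D] q_used=2 → run B
t=11: queue=[B,H,A,F,D] q_used=3 → run B
t=12: queue=[H,A,F,D,B] q_used=0 → run H
t=13: queue=[H,A,F,D,B] q_used=1 → run H
t=14: queue=[H,A,F,D,B] q_used=2 → run H
t=15: queue=[H,A,F,D,B] q_used=3 → run H
t=16: queue=[A,F,D,B,H] q_used=0 → run A
t=17: queue=[A,F,D,B,H] q_used=1 → run A
t=18: queue=[A,F,D,B,H] q_used=2 → run A
t=19: queue=[A,F,D,B,H] q_used=3 → run A
t=20: queue=[F,D,B,H] q_used=0 → run F
t=21: queue=[F,D,B,H] q_used=1 → run F
t=22: queue=[F,D,B,H] q_used=2 → run F
t=23: queue=[D,B,H] q_used=0 → run D
t=24: queue=[D,B,H] q_used=1 → run D
t=25: queue=[D,B,H] q_used=2 → run D
t=26: queue=[B,H] q_used=0 → run B
t=27: queue=[B,H] q_used=1 → run B
t=28: queue=[B,H] q_used=2 → run B
t=29: queue=[B,H] q_used=3 → run B
t=30: queue=[H] q_used=0 → run H
t=31: queue=[H] q_used=1 → run H
t=32: (idle)
t=33: (idle)
t=34: (idle)
t=35: (idle)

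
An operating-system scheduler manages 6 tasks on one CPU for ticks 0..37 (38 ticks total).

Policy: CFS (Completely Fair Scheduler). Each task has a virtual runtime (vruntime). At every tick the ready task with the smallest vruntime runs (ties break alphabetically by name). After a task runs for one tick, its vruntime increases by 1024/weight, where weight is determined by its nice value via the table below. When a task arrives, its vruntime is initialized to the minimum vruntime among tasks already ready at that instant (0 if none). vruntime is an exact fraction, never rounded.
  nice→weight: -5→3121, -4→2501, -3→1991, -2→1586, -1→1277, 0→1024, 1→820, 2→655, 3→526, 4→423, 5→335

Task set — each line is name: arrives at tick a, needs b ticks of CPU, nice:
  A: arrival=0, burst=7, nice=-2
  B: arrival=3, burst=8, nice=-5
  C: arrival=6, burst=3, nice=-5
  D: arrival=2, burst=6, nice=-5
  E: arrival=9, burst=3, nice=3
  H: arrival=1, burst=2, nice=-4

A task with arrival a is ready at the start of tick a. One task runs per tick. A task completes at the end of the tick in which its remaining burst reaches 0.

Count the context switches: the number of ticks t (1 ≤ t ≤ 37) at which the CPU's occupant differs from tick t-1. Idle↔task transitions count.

t=0: vr[A=0] → run A
t=1: vr[A=512/793 H=512/793] → run A
t=2: vr[A=1024/793 D=512/793 H=512/793] → run D
t=3: vr[A=1024/793 B=512/793 D=2409984/2474953 H=512/793] → run B
t=4: vr[A=1024/793 B=2409984/2474953 D=2409984/2474953 H=512/793] → run H
t=5: vr[A=1024/793 B=2409984/2474953 D=2409984/2474953 H=34304/32513] → run B
t=6: vr[A=1024/793 B=3222016/2474953 C=2409984/2474953 D=2409984/2474953 H=34304/32513] → run C
t=7: vr[A=1024/793 B=3222016/2474953 C=3222016/2474953 D=2409984/2474953 H=34304/32513] → run D
t=8: vr[A=1024/793 B=3222016/2474953 C=3222016/2474953 D=3222016/2474953 H=34304/32513] → run H
t=9: vr[A=1024/793 B=3222016/2474953 C=3222016/2474953 D=3222016/2474953 E=1024/793] → run A
t=10: vr[A=1536/793 B=3222016/2474953 C=3222016/2474953 D=3222016/2474953 E=1024/793] → run E
t=11: vr[A=1536/793 B=3222016/2474953 C=3222016/2474953 D=3222016/2474953 E=675328/208559] → run B
t=12: vr[A=1536/793 B=4034048/2474953 C=3222016/2474953 D=3222016/2474953 E=675328/208559] → run C
t=13: vr[A=1536/793 B=4034048/2474953 C=4034048/2474953 D=3222016/2474953 E=675328/208559] → run D
t=14: vr[A=1536/793 B=4034048/2474953 C=4034048/2474953 D=4034048/2474953 E=675328/208559] → run B
t=15: vr[A=1536/793 B=4846080/2474953 C=4034048/2474953 D=4034048/2474953 E=675328/208559] → run C
t=16: vr[A=1536/793 B=4846080/2474953 D=4034048/2474953 E=675328/208559] → run D
t=17: vr[A=1536/793 B=4846080/2474953 D=4846080/2474953 E=675328/208559] → run A
t=18: vr[A=2048/793 B=4846080/2474953 D=4846080/2474953 E=675328/208559] → run B
t=19: vr[A=2048/793 B=5658112/2474953 D=4846080/2474953 E=675328/208559] → run D
t=20: vr[A=2048/793 B=5658112/2474953 D=5658112/2474953 E=675328/208559] → run B
t=21: vr[A=2048/793 B=6470144/2474953 D=5658112/2474953 E=675328/208559] → run D
t=22: vr[A=2048/793 B=6470144/2474953 E=675328/208559] → run A
t=23: vr[A=2560/793 B=6470144/2474953 E=675328/208559] → run B
t=24: vr[A=2560/793 B=7282176/2474953 E=675328/208559] → run B
t=25: vr[A=2560/793 E=675328/208559] → run A
t=26: vr[A=3072/793 E=675328/208559] → run E
t=27: vr[A=3072/793 E=1081344/208559] → run A
t=28: vr[E=1081344/208559] → run E
t=29: (idle)
t=30: (idle)
t=31: (idle)
t=32: (idle)
t=33: (idle)
t=34: (idle)
t=35: (idle)
t=36: (idle)
t=37: (idle)

context switches = 27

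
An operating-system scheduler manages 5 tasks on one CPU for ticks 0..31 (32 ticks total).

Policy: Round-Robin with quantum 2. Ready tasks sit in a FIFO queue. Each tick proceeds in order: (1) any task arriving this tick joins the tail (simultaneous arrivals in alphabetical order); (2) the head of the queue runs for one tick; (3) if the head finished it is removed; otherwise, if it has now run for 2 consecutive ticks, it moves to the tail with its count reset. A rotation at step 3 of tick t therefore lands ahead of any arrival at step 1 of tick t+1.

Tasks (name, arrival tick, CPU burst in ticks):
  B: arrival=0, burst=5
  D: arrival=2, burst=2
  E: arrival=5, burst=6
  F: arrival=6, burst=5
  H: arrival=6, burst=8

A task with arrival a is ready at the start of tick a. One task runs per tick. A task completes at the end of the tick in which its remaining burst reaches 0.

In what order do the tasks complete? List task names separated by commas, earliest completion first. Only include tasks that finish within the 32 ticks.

t=0: queue=[B] q_used=0 → run B
t=1: queue=[B] q_used=1 → run B
t=2: queue=[B,D] q_used=0 → run B
t=3: queue=[B,D] q_used=1 → run B
t=4: queue=[D,B] q_used=0 → run D
t=5: queue=[D,B,E] q_used=1 → run D
t=6: queue=[B,E,F,H] q_used=0 → run B
t=7: queue=[E,F,H] q_used=0 → run E
t=8: queue=[E,F,H] q_used=1 → run E
t=9: queue=[F,H,E] q_used=0 → run F
t=10: queue=[F,H,E] q_used=1 → run F
t=11: queue=[H,E,F] q_used=0 → run H
t=12: queue=[H,E,F] q_used=1 → run H
t=13: queue=[E,F,H] q_used=0 → run E
t=14: queue=[E,F,H] q_used=1 → run E
t=15: queue=[F,H,E] q_used=0 → run F
t=16: queue=[F,H,E] q_used=1 → run F
t=17: queue=[H,E,F] q_used=0 → run H
t=18: queue=[H,E,F] q_used=1 → run H
t=19: queue=[E,F,H] q_used=0 → run E
t=20: queue=[E,F,H] q_used=1 → run E
t=21: queue=[F,H] q_used=0 → run F
t=22: queue=[H] q_used=0 → run H
t=23: queue=[H] q_used=1 → run H
t=24: queue=[H] q_used=0 → run H
t=25: queue=[H] q_used=1 → run H
t=26: (idle)
t=27: (idle)
t=28: (idle)
t=29: (idle)
t=30: (idle)
t=31: (idle)

completion order = D, B, E, F, H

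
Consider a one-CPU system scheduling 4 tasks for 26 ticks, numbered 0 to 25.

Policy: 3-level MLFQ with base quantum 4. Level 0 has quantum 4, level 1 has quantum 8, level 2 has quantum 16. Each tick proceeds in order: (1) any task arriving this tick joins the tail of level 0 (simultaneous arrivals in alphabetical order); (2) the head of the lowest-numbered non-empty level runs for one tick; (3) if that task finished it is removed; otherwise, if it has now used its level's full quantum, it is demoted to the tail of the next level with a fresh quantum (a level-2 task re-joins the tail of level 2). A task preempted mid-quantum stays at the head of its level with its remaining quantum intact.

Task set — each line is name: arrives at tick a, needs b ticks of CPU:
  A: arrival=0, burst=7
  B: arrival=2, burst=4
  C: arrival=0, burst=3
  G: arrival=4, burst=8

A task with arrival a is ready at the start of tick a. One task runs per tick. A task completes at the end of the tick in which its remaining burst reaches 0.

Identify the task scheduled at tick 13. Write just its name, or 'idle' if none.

t=0: L0/L1/L2 = AC/-/- → run A
t=1: L0/L1/L2 = AC/-/- → run A
t=2: L0/L1/L2 = ACB/-/- → run A
t=3: L0/L1/L2 = ACB/-/- → run A
t=4: L0/L1/L2 = CBG/A/- → run C
t=5: L0/L1/L2 = CBG/A/- → run C
t=6: L0/L1/L2 = CBG/A/- → run C
t=7: L0/L1/L2 = BG/A/- → run B
t=8: L0/L1/L2 = BG/A/- → run B
t=9: L0/L1/L2 = BG/A/- → run B
t=10: L0/L1/L2 = BG/A/- → run B
t=11: L0/L1/L2 = G/A/- → run G
t=12: L0/L1/L2 = G/A/- → run G
t=13: L0/L1/L2 = G/A/- → run G
t=14: L0/L1/L2 = G/A/- → run G
t=15: L0/L1/L2 = -/AG/- → run A
t=16: L0/L1/L2 = -/AG/- → run A
t=17: L0/L1/L2 = -/AG/- → run A
t=18: L0/L1/L2 = -/G/- → run G
t=19: L0/L1/L2 = -/G/- → run G
t=20: L0/L1/L2 = -/G/- → run G
t=21: L0/L1/L2 = -/G/- → run G
t=22: (idle)
t=23: (idle)
t=24: (idle)
t=25: (idle)

running at tick 13 = G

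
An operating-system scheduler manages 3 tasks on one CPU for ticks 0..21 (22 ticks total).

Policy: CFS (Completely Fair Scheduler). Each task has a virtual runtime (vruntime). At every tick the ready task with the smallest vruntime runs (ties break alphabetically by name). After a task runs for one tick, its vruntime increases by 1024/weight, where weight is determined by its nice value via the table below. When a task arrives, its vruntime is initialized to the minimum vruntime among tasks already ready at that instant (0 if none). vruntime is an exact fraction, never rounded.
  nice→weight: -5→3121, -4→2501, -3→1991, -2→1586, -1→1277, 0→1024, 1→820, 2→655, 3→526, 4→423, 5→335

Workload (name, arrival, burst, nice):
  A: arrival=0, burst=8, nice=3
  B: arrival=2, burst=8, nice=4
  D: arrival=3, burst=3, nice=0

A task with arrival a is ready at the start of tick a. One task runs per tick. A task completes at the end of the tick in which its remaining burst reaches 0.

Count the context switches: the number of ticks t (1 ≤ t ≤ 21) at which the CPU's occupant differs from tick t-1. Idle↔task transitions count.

t=0: vr[A=0] → run A
t=1: vr[A=512/263] → run A
t=2: vr[A=1024/263 B=1024/263] → run A
t=3: vr[A=1536/263 B=1024/263 D=1024/263] → run B
t=4: vr[A=1536/263 B=702464/111249 D=1024/263] → run D
t=5: vr[A=1536/263 B=702464/111249 D=1287/263] → run D
t=6: vr[A=1536/263 B=702464/111249 D=1550/263] → run A
t=7: vr[A=2048/263 B=702464/111249 D=1550/263] → run D
t=8: vr[A=2048/263 B=702464/111249] → run B
t=9: vr[A=2048/263 B=971776/111249] → run A
t=10: vr[A=2560/263 B=971776/111249] → run B
t=11: vr[A=2560/263 B=413696/37083] → run A
t=12: vr[A=3072/263 B=413696/37083] → run B
t=13: vr[A=3072/263 B=1510400/111249] → run A
t=14: vr[A=3584/263 B=1510400/111249] → run B
t=15: vr[A=3584/263 B=1779712/111249] → run A
t=16: vr[B=1779712/111249] → run B
t=17: vr[B=683008/37083] → run B
t=18: vr[B=2318336/111249] → run B
t=19: (idle)
t=20: (idle)
t=21: (idle)

context switches = 14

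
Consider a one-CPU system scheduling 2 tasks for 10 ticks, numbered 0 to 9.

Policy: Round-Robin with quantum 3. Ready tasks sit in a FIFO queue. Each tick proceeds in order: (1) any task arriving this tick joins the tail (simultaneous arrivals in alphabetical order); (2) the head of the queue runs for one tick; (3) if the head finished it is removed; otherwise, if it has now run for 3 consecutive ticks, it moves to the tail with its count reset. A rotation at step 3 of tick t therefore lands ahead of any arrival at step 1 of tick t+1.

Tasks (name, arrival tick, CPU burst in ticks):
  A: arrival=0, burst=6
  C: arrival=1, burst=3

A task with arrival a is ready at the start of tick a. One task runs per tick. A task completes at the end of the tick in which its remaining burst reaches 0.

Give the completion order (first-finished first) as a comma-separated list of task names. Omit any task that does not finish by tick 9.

completion order = C, A

t=0: queue=[A] q_used=0 → run A
t=1: queue=[A,C] q_used=1 → run A
t=2: queue=[A,C] q_used=2 → run A
t=3: queue=[C,A] q_used=0 → run C
t=4: queue=[C,A] q_used=1 → run C
t=5: queue=[C,A] q_used=2 → run C
t=6: queue=[A] q_used=0 → run A
t=7: queue=[A] q_used=1 → run A
t=8: queue=[A] q_used=2 → run A
t=9: (idle)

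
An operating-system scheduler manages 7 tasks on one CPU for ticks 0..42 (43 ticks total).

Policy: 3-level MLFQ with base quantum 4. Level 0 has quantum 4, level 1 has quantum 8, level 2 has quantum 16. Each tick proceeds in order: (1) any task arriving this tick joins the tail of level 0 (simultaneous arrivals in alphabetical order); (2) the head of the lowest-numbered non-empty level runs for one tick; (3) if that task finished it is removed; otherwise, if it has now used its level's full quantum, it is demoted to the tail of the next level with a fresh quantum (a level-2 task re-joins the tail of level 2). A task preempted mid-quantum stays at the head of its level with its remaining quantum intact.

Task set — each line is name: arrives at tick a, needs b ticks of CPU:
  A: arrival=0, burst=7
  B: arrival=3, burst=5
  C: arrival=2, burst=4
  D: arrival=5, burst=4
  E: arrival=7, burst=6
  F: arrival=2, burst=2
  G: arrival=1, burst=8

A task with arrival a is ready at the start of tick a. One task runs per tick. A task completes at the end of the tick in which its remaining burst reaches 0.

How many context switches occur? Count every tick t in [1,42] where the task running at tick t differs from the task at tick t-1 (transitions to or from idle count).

context switches = 11

t=0: L0/L1/L2 = A/-/- → run A
t=1: L0/L1/L2 = AG/-/- → run A
t=2: L0/L1/L2 = AGCF/-/- → run A
t=3: L0/L1/L2 = AGCFB/-/- → run A
t=4: L0/L1/L2 = GCFB/A/- → run G
t=5: L0/L1/L2 = GCFBD/A/- → run G
t=6: L0/L1/L2 = GCFBD/A/- → run G
t=7: L0/L1/L2 = GCFBDE/A/- → run G
t=8: L0/L1/L2 = CFBDE/AG/- → run C
t=9: L0/L1/L2 = CFBDE/AG/- → run C
t=10: L0/L1/L2 = CFBDE/AG/- → run C
t=11: L0/L1/L2 = CFBDE/AG/- → run C
t=12: L0/L1/L2 = FBDE/AG/- → run F
t=13: L0/L1/L2 = FBDE/AG/- → run F
t=14: L0/L1/L2 = BDE/AG/- → run B
t=15: L0/L1/L2 = BDE/AG/- → run B
t=16: L0/L1/L2 = BDE/AG/- → run B
t=17: L0/L1/L2 = BDE/AG/- → run B
t=18: L0/L1/L2 = DE/AGB/- → run D
t=19: L0/L1/L2 = DE/AGB/- → run D
t=20: L0/L1/L2 = DE/AGB/- → run D
t=21: L0/L1/L2 = DE/AGB/- → run D
t=22: L0/L1/L2 = E/AGB/- → run E
t=23: L0/L1/L2 = E/AGB/- → run E
t=24: L0/L1/L2 = E/AGB/- → run E
t=25: L0/L1/L2 = E/AGB/- → run E
t=26: L0/L1/L2 = -/AGBE/- → run A
t=27: L0/L1/L2 = -/AGBE/- → run A
t=28: L0/L1/L2 = -/AGBE/- → run A
t=29: L0/L1/L2 = -/GBE/- → run G
t=30: L0/L1/L2 = -/GBE/- → run G
t=31: L0/L1/L2 = -/GBE/- → run G
t=32: L0/L1/L2 = -/GBE/- → run G
t=33: L0/L1/L2 = -/BE/- → run B
t=34: L0/L1/L2 = -/E/- → run E
t=35: L0/L1/L2 = -/E/- → run E
t=36: (idle)
t=37: (idle)
t=38: (idle)
t=39: (idle)
t=40: (idle)
t=41: (idle)
t=42: (idle)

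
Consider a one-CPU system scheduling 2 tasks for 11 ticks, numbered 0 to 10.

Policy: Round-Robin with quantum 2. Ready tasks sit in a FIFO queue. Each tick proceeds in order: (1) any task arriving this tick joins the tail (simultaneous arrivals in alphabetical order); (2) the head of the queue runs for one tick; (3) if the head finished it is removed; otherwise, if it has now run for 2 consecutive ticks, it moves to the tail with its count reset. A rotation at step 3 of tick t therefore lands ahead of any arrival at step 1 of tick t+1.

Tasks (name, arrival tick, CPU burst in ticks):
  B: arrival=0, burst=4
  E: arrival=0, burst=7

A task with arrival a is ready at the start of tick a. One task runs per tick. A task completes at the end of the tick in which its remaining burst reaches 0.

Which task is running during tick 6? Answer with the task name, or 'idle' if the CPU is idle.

t=0: queue=[B,E] q_used=0 → run B
t=1: queue=[B,E] q_used=1 → run B
t=2: queue=[E,B] q_used=0 → run E
t=3: queue=[E,B] q_used=1 → run E
t=4: queue=[B,E] q_used=0 → run B
t=5: queue=[B,E] q_used=1 → run B
t=6: queue=[E] q_used=0 → run E
t=7: queue=[E] q_used=1 → run E
t=8: queue=[E] q_used=0 → run E
t=9: queue=[E] q_used=1 → run E
t=10: queue=[E] q_used=0 → run E

running at tick 6 = E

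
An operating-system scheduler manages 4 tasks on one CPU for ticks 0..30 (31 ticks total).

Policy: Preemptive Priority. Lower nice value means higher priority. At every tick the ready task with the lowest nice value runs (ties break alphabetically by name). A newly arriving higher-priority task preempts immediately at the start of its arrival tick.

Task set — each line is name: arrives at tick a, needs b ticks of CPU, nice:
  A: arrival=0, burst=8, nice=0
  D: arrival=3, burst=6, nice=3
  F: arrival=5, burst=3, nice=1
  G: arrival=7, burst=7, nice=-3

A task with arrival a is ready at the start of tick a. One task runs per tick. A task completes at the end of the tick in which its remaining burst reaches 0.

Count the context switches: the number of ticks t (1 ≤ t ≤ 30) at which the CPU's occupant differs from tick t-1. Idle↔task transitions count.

t=0: ready={A} → run A
t=1: ready={A} → run A
t=2: ready={A} → run A
t=3: ready={A,D} → run A
t=4: ready={A,D} → run A
t=5: ready={A,D,F} → run A
t=6: ready={A,D,F} → run A
t=7: ready={A,D,F,G} → run G
t=8: ready={A,D,F,G} → run G
t=9: ready={A,D,F,G} → run G
t=10: ready={A,D,F,G} → run G
t=11: ready={A,D,F,G} → run G
t=12: ready={A,D,F,G} → run G
t=13: ready={A,D,F,G} → run G
t=14: ready={A,D,F} → run A
t=15: ready={D,F} → run F
t=16: ready={D,F} → run F
t=17: ready={D,F} → run F
t=18: ready={D} → run D
t=19: ready={D} → run D
t=20: ready={D} → run D
t=21: ready={D} → run D
t=22: ready={D} → run D
t=23: ready={D} → run D
t=24: (idle)
t=25: (idle)
t=26: (idle)
t=27: (idle)
t=28: (idle)
t=29: (idle)
t=30: (idle)

context switches = 5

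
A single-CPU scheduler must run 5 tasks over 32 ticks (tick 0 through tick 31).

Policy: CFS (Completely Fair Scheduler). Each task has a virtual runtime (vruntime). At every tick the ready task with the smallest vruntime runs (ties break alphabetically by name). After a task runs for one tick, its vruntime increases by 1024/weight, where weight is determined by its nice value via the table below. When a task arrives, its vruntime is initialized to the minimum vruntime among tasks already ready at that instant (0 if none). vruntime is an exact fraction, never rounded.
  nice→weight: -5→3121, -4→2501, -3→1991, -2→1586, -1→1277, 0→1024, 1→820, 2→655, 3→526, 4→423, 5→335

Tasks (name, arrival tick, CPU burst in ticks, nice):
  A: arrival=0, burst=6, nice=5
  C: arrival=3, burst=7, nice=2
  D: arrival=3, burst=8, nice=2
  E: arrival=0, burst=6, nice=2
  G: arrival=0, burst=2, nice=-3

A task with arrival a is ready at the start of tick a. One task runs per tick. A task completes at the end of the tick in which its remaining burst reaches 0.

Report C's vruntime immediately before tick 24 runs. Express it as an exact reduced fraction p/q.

vruntime(C, start of tick 24) = 12903424/1304105

t=0: vr[A=0 E=0 G=0] → run A
t=1: vr[A=1024/335 E=0 G=0] → run E
t=2: vr[A=1024/335 E=1024/655 G=0] → run G
t=3: vr[A=1024/335 C=1024/1991 D=1024/1991 E=1024/655 G=1024/1991] → run C
t=4: vr[A=1024/335 C=2709504/1304105 D=1024/1991 E=1024/655 G=1024/1991] → run D
t=5: vr[A=1024/335 C=2709504/1304105 D=2709504/1304105 E=1024/655 G=1024/1991] → run G
t=6: vr[A=1024/335 C=2709504/1304105 D=2709504/1304105 E=1024/655] → run E
t=7: vr[A=1024/335 C=2709504/1304105 D=2709504/1304105 E=2048/655] → run C
t=8: vr[A=1024/335 C=4748288/1304105 D=2709504/1304105 E=2048/655] → run D
t=9: vr[A=1024/335 C=4748288/1304105 D=4748288/1304105 E=2048/655] → run A
t=10: vr[A=2048/335 C=4748288/1304105 D=4748288/1304105 E=2048/655] → run E
t=11: vr[A=2048/335 C=4748288/1304105 D=4748288/1304105 E=3072/655] → run C
t=12: vr[A=2048/335 C=6787072/1304105 D=4748288/1304105 E=3072/655] → run D
t=13: vr[A=2048/335 C=6787072/1304105 D=6787072/1304105 E=3072/655] → run E
t=14: vr[A=2048/335 C=6787072/1304105 D=6787072/1304105 E=4096/655] → run C
t=15: vr[A=2048/335 C=8825856/1304105 D=6787072/1304105 E=4096/655] → run D
t=16: vr[A=2048/335 C=8825856/1304105 D=8825856/1304105 E=4096/655] → run A
t=17: vr[A=3072/335 C=8825856/1304105 D=8825856/1304105 E=4096/655] → run E
t=18: vr[A=3072/335 C=8825856/1304105 D=8825856/1304105 E=1024/131] → run C
t=19: vr[A=3072/335 C=2172928/260821 D=8825856/1304105 E=1024/131] → run D
t=20: vr[A=3072/335 C=2172928/260821 D=2172928/260821 E=1024/131] → run E
t=21: vr[A=3072/335 C=2172928/260821 D=2172928/260821] → run C
t=22: vr[A=3072/335 C=12903424/1304105 D=2172928/260821] → run D
t=23: vr[A=3072/335 C=12903424/1304105 D=12903424/1304105] → run A
t=24: vr[A=4096/335 C=12903424/1304105 D=12903424/1304105] → run C
t=25: vr[A=4096/335 D=12903424/1304105] → run D
t=26: vr[A=4096/335 D=14942208/1304105] → run D
t=27: vr[A=4096/335] → run A
t=28: vr[A=1024/67] → run A
t=29: (idle)
t=30: (idle)
t=31: (idle)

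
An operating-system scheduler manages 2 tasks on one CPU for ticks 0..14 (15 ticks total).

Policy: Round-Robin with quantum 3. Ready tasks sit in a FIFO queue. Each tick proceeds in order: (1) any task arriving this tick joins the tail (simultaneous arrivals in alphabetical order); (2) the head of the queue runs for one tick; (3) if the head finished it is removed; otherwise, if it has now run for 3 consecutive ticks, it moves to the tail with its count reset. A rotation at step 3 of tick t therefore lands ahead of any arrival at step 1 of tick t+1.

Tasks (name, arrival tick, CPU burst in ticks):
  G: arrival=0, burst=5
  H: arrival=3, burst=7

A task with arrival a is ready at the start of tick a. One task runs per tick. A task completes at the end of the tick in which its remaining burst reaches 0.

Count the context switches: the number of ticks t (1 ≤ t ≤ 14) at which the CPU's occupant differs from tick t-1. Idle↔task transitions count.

context switches = 2

t=0: queue=[G] q_used=0 → run G
t=1: queue=[G] q_used=1 → run G
t=2: queue=[G] q_used=2 → run G
t=3: queue=[G,H] q_used=0 → run G
t=4: queue=[G,H] q_used=1 → run G
t=5: queue=[H] q_used=0 → run H
t=6: queue=[H] q_used=1 → run H
t=7: queue=[H] q_used=2 → run H
t=8: queue=[H] q_used=0 → run H
t=9: queue=[H] q_used=1 → run H
t=10: queue=[H] q_used=2 → run H
t=11: queue=[H] q_used=0 → run H
t=12: (idle)
t=13: (idle)
t=14: (idle)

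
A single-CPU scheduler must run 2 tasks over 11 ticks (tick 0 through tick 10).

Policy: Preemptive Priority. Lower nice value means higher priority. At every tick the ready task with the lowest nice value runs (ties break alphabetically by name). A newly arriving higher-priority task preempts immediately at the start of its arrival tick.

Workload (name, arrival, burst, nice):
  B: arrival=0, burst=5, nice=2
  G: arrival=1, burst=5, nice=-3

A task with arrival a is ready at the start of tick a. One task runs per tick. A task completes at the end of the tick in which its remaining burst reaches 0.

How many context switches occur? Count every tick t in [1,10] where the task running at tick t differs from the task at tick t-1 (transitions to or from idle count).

context switches = 3

t=0: ready={B} → run B
t=1: ready={B,G} → run G
t=2: ready={B,G} → run G
t=3: ready={B,G} → run G
t=4: ready={B,G} → run G
t=5: ready={B,G} → run G
t=6: ready={B} → run B
t=7: ready={B} → run B
t=8: ready={B} → run B
t=9: ready={B} → run B
t=10: (idle)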